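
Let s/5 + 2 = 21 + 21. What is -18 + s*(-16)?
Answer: -3218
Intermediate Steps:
s = 200 (s = -10 + 5*(21 + 21) = -10 + 5*42 = -10 + 210 = 200)
-18 + s*(-16) = -18 + 200*(-16) = -18 - 3200 = -3218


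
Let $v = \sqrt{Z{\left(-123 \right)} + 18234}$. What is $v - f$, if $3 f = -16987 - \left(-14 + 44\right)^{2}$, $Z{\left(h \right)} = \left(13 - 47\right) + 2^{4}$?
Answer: $\frac{17887}{3} + 6 \sqrt{506} \approx 6097.3$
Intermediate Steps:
$Z{\left(h \right)} = -18$ ($Z{\left(h \right)} = -34 + 16 = -18$)
$v = 6 \sqrt{506}$ ($v = \sqrt{-18 + 18234} = \sqrt{18216} = 6 \sqrt{506} \approx 134.97$)
$f = - \frac{17887}{3}$ ($f = \frac{-16987 - \left(-14 + 44\right)^{2}}{3} = \frac{-16987 - 30^{2}}{3} = \frac{-16987 - 900}{3} = \frac{1}{3} \left(-17887\right) = - \frac{17887}{3} \approx -5962.3$)
$v - f = 6 \sqrt{506} - - \frac{17887}{3} = 6 \sqrt{506} + \frac{17887}{3} = \frac{17887}{3} + 6 \sqrt{506}$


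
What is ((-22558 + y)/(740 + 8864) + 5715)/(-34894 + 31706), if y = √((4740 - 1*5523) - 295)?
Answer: -27432151/15308776 - I*√22/4373936 ≈ -1.7919 - 1.0724e-6*I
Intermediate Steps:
y = 7*I*√22 (y = √((4740 - 5523) - 295) = √(-783 - 295) = √(-1078) = 7*I*√22 ≈ 32.833*I)
((-22558 + y)/(740 + 8864) + 5715)/(-34894 + 31706) = ((-22558 + 7*I*√22)/(740 + 8864) + 5715)/(-34894 + 31706) = ((-22558 + 7*I*√22)/9604 + 5715)/(-3188) = ((-22558 + 7*I*√22)*(1/9604) + 5715)*(-1/3188) = ((-11279/4802 + I*√22/1372) + 5715)*(-1/3188) = (27432151/4802 + I*√22/1372)*(-1/3188) = -27432151/15308776 - I*√22/4373936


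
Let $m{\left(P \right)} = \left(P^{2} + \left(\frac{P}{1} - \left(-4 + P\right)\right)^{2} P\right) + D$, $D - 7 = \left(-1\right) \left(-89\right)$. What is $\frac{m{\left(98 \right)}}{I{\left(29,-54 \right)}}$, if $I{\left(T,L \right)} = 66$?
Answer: $\frac{1878}{11} \approx 170.73$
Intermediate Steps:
$D = 96$ ($D = 7 - -89 = 7 + 89 = 96$)
$m{\left(P \right)} = 96 + P^{2} + 16 P$ ($m{\left(P \right)} = \left(P^{2} + \left(\frac{P}{1} - \left(-4 + P\right)\right)^{2} P\right) + 96 = \left(P^{2} + \left(P 1 - \left(-4 + P\right)\right)^{2} P\right) + 96 = \left(P^{2} + \left(P - \left(-4 + P\right)\right)^{2} P\right) + 96 = \left(P^{2} + 4^{2} P\right) + 96 = \left(P^{2} + 16 P\right) + 96 = 96 + P^{2} + 16 P$)
$\frac{m{\left(98 \right)}}{I{\left(29,-54 \right)}} = \frac{96 + 98^{2} + 16 \cdot 98}{66} = \left(96 + 9604 + 1568\right) \frac{1}{66} = 11268 \cdot \frac{1}{66} = \frac{1878}{11}$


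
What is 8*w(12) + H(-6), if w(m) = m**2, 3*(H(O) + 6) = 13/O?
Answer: 20615/18 ≈ 1145.3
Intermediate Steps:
H(O) = -6 + 13/(3*O) (H(O) = -6 + (13/O)/3 = -6 + 13/(3*O))
8*w(12) + H(-6) = 8*12**2 + (-6 + (13/3)/(-6)) = 8*144 + (-6 + (13/3)*(-1/6)) = 1152 + (-6 - 13/18) = 1152 - 121/18 = 20615/18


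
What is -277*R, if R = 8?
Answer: -2216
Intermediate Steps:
-277*R = -277*8 = -2216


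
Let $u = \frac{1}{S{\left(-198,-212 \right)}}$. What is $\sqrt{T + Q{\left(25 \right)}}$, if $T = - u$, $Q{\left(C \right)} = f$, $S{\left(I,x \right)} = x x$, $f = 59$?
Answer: $\frac{\sqrt{2651695}}{212} \approx 7.6811$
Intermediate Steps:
$S{\left(I,x \right)} = x^{2}$
$Q{\left(C \right)} = 59$
$u = \frac{1}{44944}$ ($u = \frac{1}{\left(-212\right)^{2}} = \frac{1}{44944} \approx 2.225 \cdot 10^{-5}$)
$T = - \frac{1}{44944}$ ($T = \left(-1\right) \frac{1}{44944} = - \frac{1}{44944} \approx -2.225 \cdot 10^{-5}$)
$\sqrt{T + Q{\left(25 \right)}} = \sqrt{- \frac{1}{44944} + 59} = \sqrt{\frac{2651695}{44944}} = \frac{\sqrt{2651695}}{212}$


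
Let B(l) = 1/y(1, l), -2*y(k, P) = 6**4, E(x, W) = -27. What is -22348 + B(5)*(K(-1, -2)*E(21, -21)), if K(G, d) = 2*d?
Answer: -134089/6 ≈ -22348.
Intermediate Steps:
y(k, P) = -648 (y(k, P) = -1/2*6**4 = -1/2*1296 = -648)
B(l) = -1/648 (B(l) = 1/(-648) = 1*(-1/648) = -1/648)
-22348 + B(5)*(K(-1, -2)*E(21, -21)) = -22348 - 2*(-2)*(-27)/648 = -22348 - (-1)*(-27)/162 = -22348 - 1/648*108 = -22348 - 1/6 = -134089/6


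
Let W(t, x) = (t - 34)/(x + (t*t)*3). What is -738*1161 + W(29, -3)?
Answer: -431836273/504 ≈ -8.5682e+5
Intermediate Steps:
W(t, x) = (-34 + t)/(x + 3*t**2) (W(t, x) = (-34 + t)/(x + t**2*3) = (-34 + t)/(x + 3*t**2))
-738*1161 + W(29, -3) = -738*1161 + (-34 + 29)/(-3 + 3*29**2) = -856818 - 5/(-3 + 3*841) = -856818 - 5/(-3 + 2523) = -856818 - 5/2520 = -856818 + (1/2520)*(-5) = -856818 - 1/504 = -431836273/504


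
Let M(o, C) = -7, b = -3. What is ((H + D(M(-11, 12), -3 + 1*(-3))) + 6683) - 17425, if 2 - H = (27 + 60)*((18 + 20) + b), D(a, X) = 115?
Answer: -13670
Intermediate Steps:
H = -3043 (H = 2 - (27 + 60)*((18 + 20) - 3) = 2 - 87*(38 - 3) = 2 - 87*35 = 2 - 1*3045 = 2 - 3045 = -3043)
((H + D(M(-11, 12), -3 + 1*(-3))) + 6683) - 17425 = ((-3043 + 115) + 6683) - 17425 = (-2928 + 6683) - 17425 = 3755 - 17425 = -13670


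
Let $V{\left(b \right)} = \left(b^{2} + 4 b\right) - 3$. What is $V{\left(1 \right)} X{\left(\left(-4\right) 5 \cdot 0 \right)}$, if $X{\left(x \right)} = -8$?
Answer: $-16$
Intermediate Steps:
$V{\left(b \right)} = -3 + b^{2} + 4 b$
$V{\left(1 \right)} X{\left(\left(-4\right) 5 \cdot 0 \right)} = \left(-3 + 1^{2} + 4 \cdot 1\right) \left(-8\right) = \left(-3 + 1 + 4\right) \left(-8\right) = 2 \left(-8\right) = -16$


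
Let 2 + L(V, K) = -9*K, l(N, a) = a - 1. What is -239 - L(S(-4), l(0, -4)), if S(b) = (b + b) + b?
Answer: -282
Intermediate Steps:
l(N, a) = -1 + a
S(b) = 3*b (S(b) = 2*b + b = 3*b)
L(V, K) = -2 - 9*K
-239 - L(S(-4), l(0, -4)) = -239 - (-2 - 9*(-1 - 4)) = -239 - (-2 - 9*(-5)) = -239 - (-2 + 45) = -239 - 1*43 = -239 - 43 = -282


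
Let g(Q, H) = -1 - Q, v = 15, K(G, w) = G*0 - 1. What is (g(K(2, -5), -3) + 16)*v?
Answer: 240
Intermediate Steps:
K(G, w) = -1 (K(G, w) = 0 - 1 = -1)
(g(K(2, -5), -3) + 16)*v = ((-1 - 1*(-1)) + 16)*15 = ((-1 + 1) + 16)*15 = (0 + 16)*15 = 16*15 = 240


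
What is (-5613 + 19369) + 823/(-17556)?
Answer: 241499513/17556 ≈ 13756.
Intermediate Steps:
(-5613 + 19369) + 823/(-17556) = 13756 + 823*(-1/17556) = 13756 - 823/17556 = 241499513/17556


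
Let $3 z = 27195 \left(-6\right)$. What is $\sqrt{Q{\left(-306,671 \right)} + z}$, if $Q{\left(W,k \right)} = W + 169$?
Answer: $i \sqrt{54527} \approx 233.51 i$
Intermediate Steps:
$Q{\left(W,k \right)} = 169 + W$
$z = -54390$ ($z = \frac{27195 \left(-6\right)}{3} = \frac{1}{3} \left(-163170\right) = -54390$)
$\sqrt{Q{\left(-306,671 \right)} + z} = \sqrt{\left(169 - 306\right) - 54390} = \sqrt{-137 - 54390} = \sqrt{-54527} = i \sqrt{54527}$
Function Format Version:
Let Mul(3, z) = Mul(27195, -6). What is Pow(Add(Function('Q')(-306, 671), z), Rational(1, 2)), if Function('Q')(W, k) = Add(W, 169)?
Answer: Mul(I, Pow(54527, Rational(1, 2))) ≈ Mul(233.51, I)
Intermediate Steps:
Function('Q')(W, k) = Add(169, W)
z = -54390 (z = Mul(Rational(1, 3), Mul(27195, -6)) = Mul(Rational(1, 3), -163170) = -54390)
Pow(Add(Function('Q')(-306, 671), z), Rational(1, 2)) = Pow(Add(Add(169, -306), -54390), Rational(1, 2)) = Pow(Add(-137, -54390), Rational(1, 2)) = Pow(-54527, Rational(1, 2)) = Mul(I, Pow(54527, Rational(1, 2)))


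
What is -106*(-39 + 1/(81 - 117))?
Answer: 74465/18 ≈ 4136.9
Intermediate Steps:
-106*(-39 + 1/(81 - 117)) = -106*(-39 + 1/(-36)) = -106*(-39 - 1/36) = -106*(-1405/36) = 74465/18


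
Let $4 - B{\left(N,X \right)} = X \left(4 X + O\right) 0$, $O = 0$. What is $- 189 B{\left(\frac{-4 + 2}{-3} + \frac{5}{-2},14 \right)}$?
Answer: $-756$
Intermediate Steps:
$B{\left(N,X \right)} = 4$ ($B{\left(N,X \right)} = 4 - X \left(4 X + 0\right) 0 = 4 - X 4 X 0 = 4 - 4 X^{2} \cdot 0 = 4 - 0 = 4 + 0 = 4$)
$- 189 B{\left(\frac{-4 + 2}{-3} + \frac{5}{-2},14 \right)} = \left(-189\right) 4 = -756$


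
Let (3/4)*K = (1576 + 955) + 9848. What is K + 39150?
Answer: 166966/3 ≈ 55655.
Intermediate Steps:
K = 49516/3 (K = 4*((1576 + 955) + 9848)/3 = 4*(2531 + 9848)/3 = (4/3)*12379 = 49516/3 ≈ 16505.)
K + 39150 = 49516/3 + 39150 = 166966/3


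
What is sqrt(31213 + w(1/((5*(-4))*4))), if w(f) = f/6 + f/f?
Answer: sqrt(449481570)/120 ≈ 176.67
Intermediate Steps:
w(f) = 1 + f/6 (w(f) = f*(1/6) + 1 = f/6 + 1 = 1 + f/6)
sqrt(31213 + w(1/((5*(-4))*4))) = sqrt(31213 + (1 + 1/(6*(((5*(-4))*4))))) = sqrt(31213 + (1 + 1/(6*((-20*4))))) = sqrt(31213 + (1 + (1/6)/(-80))) = sqrt(31213 + (1 + (1/6)*(-1/80))) = sqrt(31213 + (1 - 1/480)) = sqrt(31213 + 479/480) = sqrt(14982719/480) = sqrt(449481570)/120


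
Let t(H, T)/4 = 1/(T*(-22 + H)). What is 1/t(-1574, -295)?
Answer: 117705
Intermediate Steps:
t(H, T) = 4/(T*(-22 + H)) (t(H, T) = 4/((T*(-22 + H))) = 4*(1/(T*(-22 + H))) = 4/(T*(-22 + H)))
1/t(-1574, -295) = 1/(4/(-295*(-22 - 1574))) = 1/(4*(-1/295)/(-1596)) = 1/(4*(-1/295)*(-1/1596)) = 1/(1/117705) = 117705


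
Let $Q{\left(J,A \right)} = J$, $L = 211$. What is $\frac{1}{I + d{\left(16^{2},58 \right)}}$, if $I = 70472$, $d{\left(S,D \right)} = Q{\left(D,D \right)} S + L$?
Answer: $\frac{1}{85531} \approx 1.1692 \cdot 10^{-5}$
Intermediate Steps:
$d{\left(S,D \right)} = 211 + D S$ ($d{\left(S,D \right)} = D S + 211 = 211 + D S$)
$\frac{1}{I + d{\left(16^{2},58 \right)}} = \frac{1}{70472 + \left(211 + 58 \cdot 16^{2}\right)} = \frac{1}{70472 + \left(211 + 58 \cdot 256\right)} = \frac{1}{70472 + \left(211 + 14848\right)} = \frac{1}{70472 + 15059} = \frac{1}{85531}$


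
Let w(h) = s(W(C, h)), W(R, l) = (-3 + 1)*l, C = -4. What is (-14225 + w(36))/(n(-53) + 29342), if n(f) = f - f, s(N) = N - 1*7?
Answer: -7152/14671 ≈ -0.48749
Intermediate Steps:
W(R, l) = -2*l
s(N) = -7 + N (s(N) = N - 7 = -7 + N)
n(f) = 0
w(h) = -7 - 2*h
(-14225 + w(36))/(n(-53) + 29342) = (-14225 + (-7 - 2*36))/(0 + 29342) = (-14225 + (-7 - 72))/29342 = (-14225 - 79)*(1/29342) = -14304*1/29342 = -7152/14671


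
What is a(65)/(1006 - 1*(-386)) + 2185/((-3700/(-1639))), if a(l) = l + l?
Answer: 124638307/128760 ≈ 967.99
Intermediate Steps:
a(l) = 2*l
a(65)/(1006 - 1*(-386)) + 2185/((-3700/(-1639))) = (2*65)/(1006 - 1*(-386)) + 2185/((-3700/(-1639))) = 130/(1006 + 386) + 2185/((-3700*(-1/1639))) = 130/1392 + 2185/(3700/1639) = 130*(1/1392) + 2185*(1639/3700) = 65/696 + 716243/740 = 124638307/128760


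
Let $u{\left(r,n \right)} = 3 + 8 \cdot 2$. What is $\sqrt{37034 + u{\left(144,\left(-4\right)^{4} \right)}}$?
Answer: $3 \sqrt{4117} \approx 192.49$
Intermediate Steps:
$u{\left(r,n \right)} = 19$ ($u{\left(r,n \right)} = 3 + 16 = 19$)
$\sqrt{37034 + u{\left(144,\left(-4\right)^{4} \right)}} = \sqrt{37034 + 19} = \sqrt{37053} = 3 \sqrt{4117}$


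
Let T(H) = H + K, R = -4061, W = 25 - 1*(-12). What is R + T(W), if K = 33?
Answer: -3991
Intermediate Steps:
W = 37 (W = 25 + 12 = 37)
T(H) = 33 + H (T(H) = H + 33 = 33 + H)
R + T(W) = -4061 + (33 + 37) = -4061 + 70 = -3991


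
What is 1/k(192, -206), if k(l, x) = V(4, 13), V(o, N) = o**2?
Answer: 1/16 ≈ 0.062500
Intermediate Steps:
k(l, x) = 16 (k(l, x) = 4**2 = 16)
1/k(192, -206) = 1/16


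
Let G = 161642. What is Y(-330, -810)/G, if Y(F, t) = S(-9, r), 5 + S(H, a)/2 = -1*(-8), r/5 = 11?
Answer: 3/80821 ≈ 3.7119e-5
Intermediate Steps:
r = 55 (r = 5*11 = 55)
S(H, a) = 6 (S(H, a) = -10 + 2*(-1*(-8)) = -10 + 2*8 = -10 + 16 = 6)
Y(F, t) = 6
Y(-330, -810)/G = 6/161642 = 6*(1/161642) = 3/80821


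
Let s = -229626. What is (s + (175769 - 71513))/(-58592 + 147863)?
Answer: -1990/1417 ≈ -1.4044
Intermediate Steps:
(s + (175769 - 71513))/(-58592 + 147863) = (-229626 + (175769 - 71513))/(-58592 + 147863) = (-229626 + 104256)/89271 = -125370*1/89271 = -1990/1417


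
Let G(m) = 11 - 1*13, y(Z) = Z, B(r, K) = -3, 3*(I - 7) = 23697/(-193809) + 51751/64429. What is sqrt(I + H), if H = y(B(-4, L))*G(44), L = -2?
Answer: 5*sqrt(82495739425614786579)/12486920061 ≈ 3.6369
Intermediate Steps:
I = 90242785609/12486920061 (I = 7 + (23697/(-193809) + 51751/64429)/3 = 7 + (23697*(-1/193809) + 51751*(1/64429))/3 = 7 + (-7899/64603 + 51751/64429)/3 = 7 + (1/3)*(2834345182/4162306687) = 7 + 2834345182/12486920061 = 90242785609/12486920061 ≈ 7.2270)
G(m) = -2 (G(m) = 11 - 13 = -2)
H = 6 (H = -3*(-2) = 6)
sqrt(I + H) = sqrt(90242785609/12486920061 + 6) = sqrt(165164305975/12486920061) = 5*sqrt(82495739425614786579)/12486920061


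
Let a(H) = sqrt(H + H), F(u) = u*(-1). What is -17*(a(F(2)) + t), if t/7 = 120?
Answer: -14280 - 34*I ≈ -14280.0 - 34.0*I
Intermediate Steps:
t = 840 (t = 7*120 = 840)
F(u) = -u
a(H) = sqrt(2)*sqrt(H) (a(H) = sqrt(2*H) = sqrt(2)*sqrt(H))
-17*(a(F(2)) + t) = -17*(sqrt(2)*sqrt(-1*2) + 840) = -17*(sqrt(2)*sqrt(-2) + 840) = -17*(sqrt(2)*(I*sqrt(2)) + 840) = -17*(2*I + 840) = -17*(840 + 2*I) = -14280 - 34*I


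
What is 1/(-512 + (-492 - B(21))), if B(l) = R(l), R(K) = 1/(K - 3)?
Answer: -18/18073 ≈ -0.00099596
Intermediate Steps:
R(K) = 1/(-3 + K)
B(l) = 1/(-3 + l)
1/(-512 + (-492 - B(21))) = 1/(-512 + (-492 - 1/(-3 + 21))) = 1/(-512 + (-492 - 1/18)) = 1/(-512 - 8857/18) = 1/(-18073/18) = -18/18073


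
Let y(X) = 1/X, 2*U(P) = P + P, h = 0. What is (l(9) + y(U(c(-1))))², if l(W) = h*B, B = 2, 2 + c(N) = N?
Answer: ⅑ ≈ 0.11111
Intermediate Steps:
c(N) = -2 + N
U(P) = P (U(P) = (P + P)/2 = (2*P)/2 = P)
y(X) = 1/X
l(W) = 0 (l(W) = 0*2 = 0)
(l(9) + y(U(c(-1))))² = (0 + 1/(-2 - 1))² = (0 + 1/(-3))² = (0 - ⅓)² = (-⅓)² = ⅑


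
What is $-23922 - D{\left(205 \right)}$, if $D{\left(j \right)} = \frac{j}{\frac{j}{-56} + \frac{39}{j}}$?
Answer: $- \frac{950723002}{39841} \approx -23863.0$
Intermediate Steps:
$D{\left(j \right)} = \frac{j}{\frac{39}{j} - \frac{j}{56}}$ ($D{\left(j \right)} = \frac{j}{j \left(- \frac{1}{56}\right) + \frac{39}{j}} = \frac{j}{- \frac{j}{56} + \frac{39}{j}} = \frac{j}{\frac{39}{j} - \frac{j}{56}}$)
$-23922 - D{\left(205 \right)} = -23922 - - \frac{56 \cdot 205^{2}}{-2184 + 205^{2}} = -23922 - \left(-56\right) 42025 \frac{1}{-2184 + 42025} = -23922 - \left(-56\right) 42025 \cdot \frac{1}{39841} = -23922 - - \frac{2353400}{39841} = -23922 + \frac{2353400}{39841} = - \frac{950723002}{39841}$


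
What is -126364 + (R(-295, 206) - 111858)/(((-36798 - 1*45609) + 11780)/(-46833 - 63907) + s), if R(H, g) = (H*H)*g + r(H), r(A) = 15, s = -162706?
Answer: -2278798384555112/18017991813 ≈ -1.2647e+5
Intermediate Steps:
R(H, g) = 15 + g*H² (R(H, g) = (H*H)*g + 15 = H²*g + 15 = g*H² + 15 = 15 + g*H²)
-126364 + (R(-295, 206) - 111858)/(((-36798 - 1*45609) + 11780)/(-46833 - 63907) + s) = -126364 + ((15 + 206*(-295)²) - 111858)/(((-36798 - 1*45609) + 11780)/(-46833 - 63907) - 162706) = -126364 + ((15 + 206*87025) - 111858)/(((-36798 - 45609) + 11780)/(-110740) - 162706) = -126364 + ((15 + 17927150) - 111858)/((-82407 + 11780)*(-1/110740) - 162706) = -126364 + (17927165 - 111858)/(-70627*(-1/110740) - 162706) = -126364 + 17815307/(70627/110740 - 162706) = -126364 + 17815307/(-18017991813/110740) = -126364 + 17815307*(-110740/18017991813) = -126364 - 1972867097180/18017991813 = -2278798384555112/18017991813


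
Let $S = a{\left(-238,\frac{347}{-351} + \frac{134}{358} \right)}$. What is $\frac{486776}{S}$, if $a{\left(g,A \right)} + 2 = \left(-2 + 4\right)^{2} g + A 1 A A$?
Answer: $- \frac{60364221538080657132}{118332581798938721} \approx -510.12$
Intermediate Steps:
$a{\left(g,A \right)} = -2 + A^{3} + 4 g$ ($a{\left(g,A \right)} = -2 + \left(\left(-2 + 4\right)^{2} g + A 1 A A\right) = -2 + \left(2^{2} g + A A A\right) = -2 + \left(4 g + A^{2} A\right) = -2 + \left(4 g + A^{3}\right) = -2 + \left(A^{3} + 4 g\right) = -2 + A^{3} + 4 g$)
$S = - \frac{236665163597877442}{248016424548789}$ ($S = -2 + \left(\frac{347}{-351} + \frac{134}{358}\right)^{3} + 4 \left(-238\right) = -2 + \left(347 \left(- \frac{1}{351}\right) + 134 \cdot \frac{1}{358}\right)^{3} - 952 = -2 + \left(- \frac{347}{351} + \frac{67}{179}\right)^{3} - 952 = -2 + \left(- \frac{38596}{62829}\right)^{3} - 952 = -2 - \frac{57494578332736}{248016424548789} - 952 = - \frac{236665163597877442}{248016424548789} \approx -954.23$)
$\frac{486776}{S} = \frac{486776}{- \frac{236665163597877442}{248016424548789}} = 486776 \left(- \frac{248016424548789}{236665163597877442}\right) = - \frac{60364221538080657132}{118332581798938721}$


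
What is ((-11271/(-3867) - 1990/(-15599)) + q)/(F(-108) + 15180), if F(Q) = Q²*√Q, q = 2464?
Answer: 62750441452105/25006063100094804 - 24108074739702*I*√3/2083838591674567 ≈ 0.0025094 - 0.020038*I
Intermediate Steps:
F(Q) = Q^(5/2)
((-11271/(-3867) - 1990/(-15599)) + q)/(F(-108) + 15180) = ((-11271/(-3867) - 1990/(-15599)) + 2464)/((-108)^(5/2) + 15180) = ((-11271*(-1/3867) - 1990*(-1/15599)) + 2464)/(69984*I*√3 + 15180) = ((3757/1289 + 1990/15599) + 2464)/(15180 + 69984*I*√3) = (61170553/20107111 + 2464)/(15180 + 69984*I*√3) = 49605092057/(20107111*(15180 + 69984*I*√3))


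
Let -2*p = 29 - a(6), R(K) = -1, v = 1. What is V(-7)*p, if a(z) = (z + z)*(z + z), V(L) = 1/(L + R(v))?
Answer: -115/16 ≈ -7.1875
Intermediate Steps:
V(L) = 1/(-1 + L) (V(L) = 1/(L - 1) = 1/(-1 + L))
a(z) = 4*z² (a(z) = (2*z)*(2*z) = 4*z²)
p = 115/2 (p = -(29 - 4*6²)/2 = -(29 - 4*36)/2 = -(29 - 1*144)/2 = -(29 - 144)/2 = -½*(-115) = 115/2 ≈ 57.500)
V(-7)*p = (115/2)/(-1 - 7) = (115/2)/(-8) = -⅛*115/2 = -115/16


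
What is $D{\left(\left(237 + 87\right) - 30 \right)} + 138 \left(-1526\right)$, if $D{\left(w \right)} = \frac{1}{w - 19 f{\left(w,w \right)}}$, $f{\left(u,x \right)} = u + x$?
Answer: $- \frac{2290776265}{10878} \approx -2.1059 \cdot 10^{5}$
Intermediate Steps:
$D{\left(w \right)} = - \frac{1}{37 w}$ ($D{\left(w \right)} = \frac{1}{w - 19 \left(w + w\right)} = \frac{1}{w - 19 \cdot 2 w} = \frac{1}{w - 38 w} = \frac{1}{\left(-37\right) w} = - \frac{1}{37 w}$)
$D{\left(\left(237 + 87\right) - 30 \right)} + 138 \left(-1526\right) = - \frac{1}{37 \left(\left(237 + 87\right) - 30\right)} + 138 \left(-1526\right) = - \frac{1}{37 \left(324 - 30\right)} - 210588 = - \frac{1}{37 \cdot 294} - 210588 = \left(- \frac{1}{37}\right) \frac{1}{294} - 210588 = - \frac{1}{10878} - 210588 = - \frac{2290776265}{10878}$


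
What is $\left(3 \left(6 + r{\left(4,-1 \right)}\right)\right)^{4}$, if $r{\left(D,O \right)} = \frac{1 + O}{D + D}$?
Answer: $104976$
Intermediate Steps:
$r{\left(D,O \right)} = \frac{1 + O}{2 D}$
$\left(3 \left(6 + r{\left(4,-1 \right)}\right)\right)^{4} = \left(3 \left(6 + \frac{1 - 1}{2 \cdot 4}\right)\right)^{4} = \left(3 \left(6 + \frac{1}{2} \cdot \frac{1}{4} \cdot 0\right)\right)^{4} = \left(3 \left(6 + 0\right)\right)^{4} = \left(3 \cdot 6\right)^{4} = 18^{4} = 104976$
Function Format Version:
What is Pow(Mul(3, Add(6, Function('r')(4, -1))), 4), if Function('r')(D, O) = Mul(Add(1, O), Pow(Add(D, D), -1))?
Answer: 104976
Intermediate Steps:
Function('r')(D, O) = Mul(Rational(1, 2), Pow(D, -1), Add(1, O)) (Function('r')(D, O) = Mul(Add(1, O), Pow(Mul(2, D), -1)) = Mul(Add(1, O), Mul(Rational(1, 2), Pow(D, -1))) = Mul(Rational(1, 2), Pow(D, -1), Add(1, O)))
Pow(Mul(3, Add(6, Function('r')(4, -1))), 4) = Pow(Mul(3, Add(6, Mul(Rational(1, 2), Pow(4, -1), Add(1, -1)))), 4) = Pow(Mul(3, Add(6, Mul(Rational(1, 2), Rational(1, 4), 0))), 4) = Pow(Mul(3, Add(6, 0)), 4) = Pow(Mul(3, 6), 4) = Pow(18, 4) = 104976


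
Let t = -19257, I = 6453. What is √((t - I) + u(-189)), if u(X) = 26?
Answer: 2*I*√6421 ≈ 160.26*I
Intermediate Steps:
√((t - I) + u(-189)) = √((-19257 - 1*6453) + 26) = √((-19257 - 6453) + 26) = √(-25710 + 26) = √(-25684) = 2*I*√6421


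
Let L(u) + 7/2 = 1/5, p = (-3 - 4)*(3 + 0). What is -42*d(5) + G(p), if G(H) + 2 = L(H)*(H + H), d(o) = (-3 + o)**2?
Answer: -157/5 ≈ -31.400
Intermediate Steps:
p = -21 (p = -7*3 = -21)
L(u) = -33/10 (L(u) = -7/2 + 1/5 = -33/10)
G(H) = -2 - 33*H/5 (G(H) = -2 - 33*(H + H)/10 = -2 - 33*H/5)
-42*d(5) + G(p) = -42*(-3 + 5)**2 + (-2 - 33/5*(-21)) = -42*2**2 + (-2 + 693/5) = -42*4 + 683/5 = -168 + 683/5 = -157/5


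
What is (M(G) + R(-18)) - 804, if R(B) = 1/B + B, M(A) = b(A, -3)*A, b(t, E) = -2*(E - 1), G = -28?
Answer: -18829/18 ≈ -1046.1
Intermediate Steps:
b(t, E) = 2 - 2*E (b(t, E) = -2*(-1 + E) = 2 - 2*E)
M(A) = 8*A (M(A) = (2 - 2*(-3))*A = (2 + 6)*A = 8*A)
R(B) = B + 1/B
(M(G) + R(-18)) - 804 = (8*(-28) + (-18 + 1/(-18))) - 804 = (-224 + (-18 - 1/18)) - 804 = (-224 - 325/18) - 804 = -4357/18 - 804 = -18829/18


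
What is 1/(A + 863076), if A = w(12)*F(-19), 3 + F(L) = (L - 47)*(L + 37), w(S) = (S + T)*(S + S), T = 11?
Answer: 1/205644 ≈ 4.8628e-6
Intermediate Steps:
w(S) = 2*S*(11 + S) (w(S) = (S + 11)*(S + S) = (11 + S)*(2*S) = 2*S*(11 + S))
F(L) = -3 + (-47 + L)*(37 + L) (F(L) = -3 + (L - 47)*(L + 37) = -3 + (-47 + L)*(37 + L))
A = -657432 (A = (2*12*(11 + 12))*(-1742 + (-19)² - 10*(-19)) = (2*12*23)*(-1742 + 361 + 190) = 552*(-1191) = -657432)
1/(A + 863076) = 1/(-657432 + 863076) = 1/205644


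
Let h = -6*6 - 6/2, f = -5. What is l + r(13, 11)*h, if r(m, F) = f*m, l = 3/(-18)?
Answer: 15209/6 ≈ 2534.8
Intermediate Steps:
h = -39 (h = -36 - 6*1/2 = -36 - 3 = -39)
l = -1/6 (l = 3*(-1/18) = -1/6 ≈ -0.16667)
r(m, F) = -5*m
l + r(13, 11)*h = -1/6 - 5*13*(-39) = -1/6 - 65*(-39) = -1/6 + 2535 = 15209/6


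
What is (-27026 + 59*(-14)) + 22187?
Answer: -5665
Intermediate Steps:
(-27026 + 59*(-14)) + 22187 = (-27026 - 826) + 22187 = -27852 + 22187 = -5665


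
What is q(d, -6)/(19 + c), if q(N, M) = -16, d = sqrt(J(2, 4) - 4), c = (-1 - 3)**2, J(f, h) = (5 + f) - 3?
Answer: -16/35 ≈ -0.45714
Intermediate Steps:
J(f, h) = 2 + f
c = 16 (c = (-4)**2 = 16)
d = 0 (d = sqrt((2 + 2) - 4) = sqrt(4 - 4) = sqrt(0) = 0)
q(d, -6)/(19 + c) = -16/(19 + 16) = -16/35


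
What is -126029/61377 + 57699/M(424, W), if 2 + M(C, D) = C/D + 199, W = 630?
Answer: 1107690882002/3821761659 ≈ 289.84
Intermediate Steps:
M(C, D) = 197 + C/D (M(C, D) = -2 + (C/D + 199) = -2 + (199 + C/D) = 197 + C/D)
-126029/61377 + 57699/M(424, W) = -126029/61377 + 57699/(197 + 424/630) = -126029*1/61377 + 57699/(197 + 424*(1/630)) = -126029/61377 + 57699/(197 + 212/315) = -126029/61377 + 57699/(62267/315) = -126029/61377 + 57699*(315/62267) = -126029/61377 + 18175185/62267 = 1107690882002/3821761659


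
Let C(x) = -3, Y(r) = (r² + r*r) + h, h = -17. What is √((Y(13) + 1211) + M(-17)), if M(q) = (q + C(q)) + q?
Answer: √1495 ≈ 38.665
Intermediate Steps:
Y(r) = -17 + 2*r² (Y(r) = (r² + r*r) - 17 = (r² + r²) - 17 = 2*r² - 17 = -17 + 2*r²)
M(q) = -3 + 2*q (M(q) = (q - 3) + q = (-3 + q) + q = -3 + 2*q)
√((Y(13) + 1211) + M(-17)) = √(((-17 + 2*13²) + 1211) + (-3 + 2*(-17))) = √(((-17 + 2*169) + 1211) + (-3 - 34)) = √(((-17 + 338) + 1211) - 37) = √((321 + 1211) - 37) = √(1532 - 37) = √1495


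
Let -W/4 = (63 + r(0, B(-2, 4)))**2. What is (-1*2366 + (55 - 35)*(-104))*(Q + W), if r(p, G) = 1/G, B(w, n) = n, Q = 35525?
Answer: -173596293/2 ≈ -8.6798e+7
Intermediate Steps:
W = -64009/4 (W = -4*(63 + 1/4)**2 = -4*(253/4)**2 = -4*64009/16 = -64009/4 ≈ -16002.)
(-1*2366 + (55 - 35)*(-104))*(Q + W) = (-1*2366 + (55 - 35)*(-104))*(35525 - 64009/4) = (-2366 + 20*(-104))*(78091/4) = (-2366 - 2080)*(78091/4) = -4446*78091/4 = -173596293/2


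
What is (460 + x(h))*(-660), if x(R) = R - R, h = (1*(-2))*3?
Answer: -303600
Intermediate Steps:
h = -6 (h = -2*3 = -6)
x(R) = 0
(460 + x(h))*(-660) = (460 + 0)*(-660) = 460*(-660) = -303600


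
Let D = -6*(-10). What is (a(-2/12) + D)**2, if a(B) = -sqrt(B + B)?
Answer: (180 - I*sqrt(3))**2/9 ≈ 3599.7 - 69.282*I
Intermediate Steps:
D = 60
a(B) = -sqrt(2)*sqrt(B) (a(B) = -sqrt(2*B) = -sqrt(2)*sqrt(B))
(a(-2/12) + D)**2 = (-sqrt(2)*sqrt(-2/12) + 60)**2 = (-sqrt(2)*sqrt(-2*1/12) + 60)**2 = (-sqrt(2)*sqrt(-1/6) + 60)**2 = (-sqrt(2)*I*sqrt(6)/6 + 60)**2 = (-I*sqrt(3)/3 + 60)**2 = (60 - I*sqrt(3)/3)**2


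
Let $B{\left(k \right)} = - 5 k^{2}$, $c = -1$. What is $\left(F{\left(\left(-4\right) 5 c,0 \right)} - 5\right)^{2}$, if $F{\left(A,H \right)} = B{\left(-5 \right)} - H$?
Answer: $16900$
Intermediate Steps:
$F{\left(A,H \right)} = -125 - H$ ($F{\left(A,H \right)} = - 5 \left(-5\right)^{2} - H = \left(-5\right) 25 - H = -125 - H$)
$\left(F{\left(\left(-4\right) 5 c,0 \right)} - 5\right)^{2} = \left(\left(-125 - 0\right) - 5\right)^{2} = \left(\left(-125 + 0\right) - 5\right)^{2} = \left(-125 - 5\right)^{2} = \left(-130\right)^{2} = 16900$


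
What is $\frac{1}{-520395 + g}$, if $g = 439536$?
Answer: $- \frac{1}{80859} \approx -1.2367 \cdot 10^{-5}$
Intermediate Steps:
$\frac{1}{-520395 + g} = \frac{1}{-520395 + 439536} = \frac{1}{-80859} = - \frac{1}{80859}$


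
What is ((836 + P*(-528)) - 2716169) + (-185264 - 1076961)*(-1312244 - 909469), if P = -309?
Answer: 2804299139244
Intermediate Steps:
((836 + P*(-528)) - 2716169) + (-185264 - 1076961)*(-1312244 - 909469) = ((836 - 309*(-528)) - 2716169) + (-185264 - 1076961)*(-1312244 - 909469) = ((836 + 163152) - 2716169) - 1262225*(-2221713) = (163988 - 2716169) + 2804301691425 = -2552181 + 2804301691425 = 2804299139244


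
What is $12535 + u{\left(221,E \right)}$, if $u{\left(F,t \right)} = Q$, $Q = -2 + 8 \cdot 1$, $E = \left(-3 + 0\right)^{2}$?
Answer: $12541$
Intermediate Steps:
$E = 9$ ($E = \left(-3\right)^{2} = 9$)
$Q = 6$ ($Q = -2 + 8 = 6$)
$u{\left(F,t \right)} = 6$
$12535 + u{\left(221,E \right)} = 12535 + 6 = 12541$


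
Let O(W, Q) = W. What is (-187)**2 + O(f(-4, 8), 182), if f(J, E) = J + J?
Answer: 34961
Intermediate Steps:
f(J, E) = 2*J
(-187)**2 + O(f(-4, 8), 182) = (-187)**2 + 2*(-4) = 34969 - 8 = 34961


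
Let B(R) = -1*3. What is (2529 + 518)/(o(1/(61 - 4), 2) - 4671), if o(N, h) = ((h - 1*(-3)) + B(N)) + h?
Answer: -3047/4667 ≈ -0.65288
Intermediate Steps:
B(R) = -3
o(N, h) = 2*h (o(N, h) = ((h - 1*(-3)) - 3) + h = ((h + 3) - 3) + h = ((3 + h) - 3) + h = h + h = 2*h)
(2529 + 518)/(o(1/(61 - 4), 2) - 4671) = (2529 + 518)/(2*2 - 4671) = 3047/(4 - 4671) = 3047/(-4667) = 3047*(-1/4667) = -3047/4667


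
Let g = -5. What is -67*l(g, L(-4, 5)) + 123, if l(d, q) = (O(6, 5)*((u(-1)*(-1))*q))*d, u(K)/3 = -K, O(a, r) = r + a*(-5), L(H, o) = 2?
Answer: 50373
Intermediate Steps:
O(a, r) = r - 5*a
u(K) = -3*K (u(K) = 3*(-K) = -3*K)
l(d, q) = 75*d*q (l(d, q) = ((5 - 5*6)*((-3*(-1)*(-1))*q))*d = ((5 - 30)*((3*(-1))*q))*d = (-(-75)*q)*d = (75*q)*d = 75*d*q)
-67*l(g, L(-4, 5)) + 123 = -5025*(-5)*2 + 123 = -67*(-750) + 123 = 50250 + 123 = 50373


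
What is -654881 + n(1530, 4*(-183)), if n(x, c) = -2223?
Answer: -657104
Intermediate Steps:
-654881 + n(1530, 4*(-183)) = -654881 - 2223 = -657104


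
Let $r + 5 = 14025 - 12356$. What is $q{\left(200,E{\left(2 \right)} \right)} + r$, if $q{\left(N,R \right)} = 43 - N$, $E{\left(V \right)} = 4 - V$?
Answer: $1507$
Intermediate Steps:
$r = 1664$ ($r = -5 + \left(14025 - 12356\right) = -5 + 1669 = 1664$)
$q{\left(200,E{\left(2 \right)} \right)} + r = \left(43 - 200\right) + 1664 = -157 + 1664 = 1507$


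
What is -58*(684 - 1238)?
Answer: 32132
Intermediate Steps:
-58*(684 - 1238) = -58*(-554) = 32132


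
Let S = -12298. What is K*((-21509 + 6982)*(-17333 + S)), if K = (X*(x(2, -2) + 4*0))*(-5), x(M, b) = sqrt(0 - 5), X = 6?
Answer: -12913486110*I*sqrt(5) ≈ -2.8875e+10*I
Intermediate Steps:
x(M, b) = I*sqrt(5) (x(M, b) = sqrt(-5) = I*sqrt(5))
K = -30*I*sqrt(5) (K = (6*(I*sqrt(5) + 4*0))*(-5) = (6*(I*sqrt(5) + 0))*(-5) = (6*(I*sqrt(5)))*(-5) = (6*I*sqrt(5))*(-5) = -30*I*sqrt(5) ≈ -67.082*I)
K*((-21509 + 6982)*(-17333 + S)) = (-30*I*sqrt(5))*((-21509 + 6982)*(-17333 - 12298)) = (-30*I*sqrt(5))*(-14527*(-29631)) = -30*I*sqrt(5)*430449537 = -12913486110*I*sqrt(5)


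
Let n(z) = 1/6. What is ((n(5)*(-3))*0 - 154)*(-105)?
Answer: 16170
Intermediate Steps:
n(z) = ⅙
((n(5)*(-3))*0 - 154)*(-105) = (((⅙)*(-3))*0 - 154)*(-105) = (-½*0 - 154)*(-105) = (0 - 154)*(-105) = -154*(-105) = 16170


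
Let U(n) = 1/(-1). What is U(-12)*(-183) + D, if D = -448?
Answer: -265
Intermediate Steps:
U(n) = -1
U(-12)*(-183) + D = -1*(-183) - 448 = 183 - 448 = -265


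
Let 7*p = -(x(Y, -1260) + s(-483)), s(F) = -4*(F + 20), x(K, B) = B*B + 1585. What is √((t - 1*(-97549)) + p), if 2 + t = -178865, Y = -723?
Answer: I*√308609 ≈ 555.53*I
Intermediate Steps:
x(K, B) = 1585 + B² (x(K, B) = B² + 1585 = 1585 + B²)
t = -178867 (t = -2 - 178865 = -178867)
s(F) = -80 - 4*F (s(F) = -4*(20 + F) = -80 - 4*F)
p = -227291 (p = (-((1585 + (-1260)²) + (-80 - 4*(-483))))/7 = (-((1585 + 1587600) + (-80 + 1932)))/7 = (-(1589185 + 1852))/7 = (-1*1591037)/7 = (⅐)*(-1591037) = -227291)
√((t - 1*(-97549)) + p) = √((-178867 - 1*(-97549)) - 227291) = √((-178867 + 97549) - 227291) = √(-81318 - 227291) = √(-308609) = I*√308609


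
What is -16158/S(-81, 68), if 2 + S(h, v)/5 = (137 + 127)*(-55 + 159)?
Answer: -8079/68635 ≈ -0.11771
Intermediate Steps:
S(h, v) = 137270 (S(h, v) = -10 + 5*((137 + 127)*(-55 + 159)) = -10 + 5*(264*104) = -10 + 5*27456 = -10 + 137280 = 137270)
-16158/S(-81, 68) = -16158/137270 = -16158*1/137270 = -8079/68635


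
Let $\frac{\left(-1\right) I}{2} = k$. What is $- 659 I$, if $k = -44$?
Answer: $-57992$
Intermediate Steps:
$I = 88$ ($I = \left(-2\right) \left(-44\right) = 88$)
$- 659 I = \left(-659\right) 88 = -57992$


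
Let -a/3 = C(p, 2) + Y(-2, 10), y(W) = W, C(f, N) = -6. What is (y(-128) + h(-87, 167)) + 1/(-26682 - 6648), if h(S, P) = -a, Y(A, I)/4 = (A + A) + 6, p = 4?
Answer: -4066261/33330 ≈ -122.00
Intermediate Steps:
Y(A, I) = 24 + 8*A (Y(A, I) = 4*((A + A) + 6) = 4*(2*A + 6) = 4*(6 + 2*A) = 24 + 8*A)
a = -6 (a = -3*(-6 + (24 + 8*(-2))) = -3*(-6 + (24 - 16)) = -3*(-6 + 8) = -3*2 = -6)
h(S, P) = 6 (h(S, P) = -1*(-6) = 6)
(y(-128) + h(-87, 167)) + 1/(-26682 - 6648) = (-128 + 6) + 1/(-26682 - 6648) = -122 + 1/(-33330) = -122 - 1/33330 = -4066261/33330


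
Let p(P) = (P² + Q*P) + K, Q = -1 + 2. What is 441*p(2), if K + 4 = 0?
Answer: 882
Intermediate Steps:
K = -4 (K = -4 + 0 = -4)
Q = 1
p(P) = -4 + P + P² (p(P) = (P² + 1*P) - 4 = (P² + P) - 4 = (P + P²) - 4 = -4 + P + P²)
441*p(2) = 441*(-4 + 2 + 2²) = 441*(-4 + 2 + 4) = 441*2 = 882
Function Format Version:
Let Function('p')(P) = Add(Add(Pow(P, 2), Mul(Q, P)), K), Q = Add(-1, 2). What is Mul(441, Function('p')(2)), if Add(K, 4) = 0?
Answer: 882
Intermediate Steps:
K = -4 (K = Add(-4, 0) = -4)
Q = 1
Function('p')(P) = Add(-4, P, Pow(P, 2)) (Function('p')(P) = Add(Add(Pow(P, 2), Mul(1, P)), -4) = Add(Add(Pow(P, 2), P), -4) = Add(Add(P, Pow(P, 2)), -4) = Add(-4, P, Pow(P, 2)))
Mul(441, Function('p')(2)) = Mul(441, Add(-4, 2, Pow(2, 2))) = Mul(441, Add(-4, 2, 4)) = Mul(441, 2) = 882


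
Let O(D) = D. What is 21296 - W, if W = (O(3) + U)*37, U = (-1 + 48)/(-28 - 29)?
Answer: 1209284/57 ≈ 21216.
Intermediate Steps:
U = -47/57 (U = 47/(-57) = 47*(-1/57) = -47/57 ≈ -0.82456)
W = 4588/57 (W = (3 - 47/57)*37 = (124/57)*37 = 4588/57 ≈ 80.491)
21296 - W = 21296 - 1*4588/57 = 21296 - 4588/57 = 1209284/57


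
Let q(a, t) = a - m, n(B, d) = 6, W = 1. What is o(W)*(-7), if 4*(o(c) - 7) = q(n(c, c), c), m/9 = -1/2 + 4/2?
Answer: -287/8 ≈ -35.875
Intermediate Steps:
m = 27/2 (m = 9*(-1/2 + 4/2) = 9*(-1*½ + 4*(½)) = 9*(-½ + 2) = 9*(3/2) = 27/2 ≈ 13.500)
q(a, t) = -27/2 + a (q(a, t) = a - 1*27/2 = a - 27/2 = -27/2 + a)
o(c) = 41/8 (o(c) = 7 + (-27/2 + 6)/4 = 7 + (¼)*(-15/2) = 7 - 15/8 = 41/8)
o(W)*(-7) = (41/8)*(-7) = -287/8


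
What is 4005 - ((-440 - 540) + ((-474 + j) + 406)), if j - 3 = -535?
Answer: 5585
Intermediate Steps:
j = -532 (j = 3 - 535 = -532)
4005 - ((-440 - 540) + ((-474 + j) + 406)) = 4005 - ((-440 - 540) + ((-474 - 532) + 406)) = 4005 - (-980 + (-1006 + 406)) = 4005 - (-980 - 600) = 4005 - 1*(-1580) = 4005 + 1580 = 5585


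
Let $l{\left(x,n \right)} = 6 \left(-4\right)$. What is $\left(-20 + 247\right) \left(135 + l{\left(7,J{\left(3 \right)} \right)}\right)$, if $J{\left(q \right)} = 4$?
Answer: $25197$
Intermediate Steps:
$l{\left(x,n \right)} = -24$
$\left(-20 + 247\right) \left(135 + l{\left(7,J{\left(3 \right)} \right)}\right) = \left(-20 + 247\right) \left(135 - 24\right) = 227 \cdot 111 = 25197$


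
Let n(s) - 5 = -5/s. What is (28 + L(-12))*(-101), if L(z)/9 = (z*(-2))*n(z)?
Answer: -120998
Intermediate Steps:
n(s) = 5 - 5/s
L(z) = -18*z*(5 - 5/z) (L(z) = 9*((z*(-2))*(5 - 5/z)) = 9*((-2*z)*(5 - 5/z)) = 9*(-2*z*(5 - 5/z)) = -18*z*(5 - 5/z))
(28 + L(-12))*(-101) = (28 + (90 - 90*(-12)))*(-101) = (28 + (90 + 1080))*(-101) = (28 + 1170)*(-101) = 1198*(-101) = -120998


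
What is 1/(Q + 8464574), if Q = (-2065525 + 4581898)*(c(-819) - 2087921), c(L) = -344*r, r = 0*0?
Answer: -1/5253979565959 ≈ -1.9033e-13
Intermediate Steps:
r = 0
c(L) = 0 (c(L) = -344*0 = 0)
Q = -5253988030533 (Q = (-2065525 + 4581898)*(0 - 2087921) = 2516373*(-2087921) = -5253988030533)
1/(Q + 8464574) = 1/(-5253988030533 + 8464574) = 1/(-5253979565959) = -1/5253979565959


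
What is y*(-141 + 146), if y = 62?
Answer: 310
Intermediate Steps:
y*(-141 + 146) = 62*(-141 + 146) = 62*5 = 310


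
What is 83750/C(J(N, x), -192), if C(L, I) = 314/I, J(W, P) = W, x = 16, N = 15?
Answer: -8040000/157 ≈ -51210.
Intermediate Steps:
83750/C(J(N, x), -192) = 83750/((314/(-192))) = 83750/((314*(-1/192))) = 83750/(-157/96) = 83750*(-96/157) = -8040000/157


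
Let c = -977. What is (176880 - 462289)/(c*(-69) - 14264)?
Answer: -285409/53149 ≈ -5.3700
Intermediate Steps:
(176880 - 462289)/(c*(-69) - 14264) = (176880 - 462289)/(-977*(-69) - 14264) = -285409/(67413 - 14264) = -285409/53149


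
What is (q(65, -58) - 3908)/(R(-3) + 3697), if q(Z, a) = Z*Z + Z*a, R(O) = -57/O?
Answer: -3453/3716 ≈ -0.92922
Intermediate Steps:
q(Z, a) = Z**2 + Z*a
(q(65, -58) - 3908)/(R(-3) + 3697) = (65*(65 - 58) - 3908)/(-57/(-3) + 3697) = (65*7 - 3908)/(-57*(-1/3) + 3697) = (455 - 3908)/(19 + 3697) = -3453/3716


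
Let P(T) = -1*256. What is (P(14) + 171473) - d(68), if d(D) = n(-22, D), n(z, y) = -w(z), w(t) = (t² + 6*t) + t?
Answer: 171547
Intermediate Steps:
P(T) = -256
w(t) = t² + 7*t
n(z, y) = -z*(7 + z)
d(D) = -330 (d(D) = -1*(-22)*(7 - 22) = -1*(-22)*(-15) = -330)
(P(14) + 171473) - d(68) = (-256 + 171473) - 1*(-330) = 171217 + 330 = 171547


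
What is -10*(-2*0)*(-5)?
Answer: 0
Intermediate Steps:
-10*(-2*0)*(-5) = -0*(-5) = -10*0 = 0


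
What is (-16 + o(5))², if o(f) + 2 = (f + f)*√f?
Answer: 824 - 360*√5 ≈ 19.016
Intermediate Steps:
o(f) = -2 + 2*f^(3/2) (o(f) = -2 + (f + f)*√f = -2 + (2*f)*√f = -2 + 2*f^(3/2))
(-16 + o(5))² = (-16 + (-2 + 2*5^(3/2)))² = (-16 + (-2 + 2*(5*√5)))² = (-16 + (-2 + 10*√5))² = (-18 + 10*√5)²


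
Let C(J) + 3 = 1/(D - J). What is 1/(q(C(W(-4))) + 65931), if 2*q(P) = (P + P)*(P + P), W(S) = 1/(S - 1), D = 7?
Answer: 648/42733897 ≈ 1.5164e-5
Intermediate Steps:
W(S) = 1/(-1 + S)
C(J) = -3 + 1/(7 - J)
q(P) = 2*P² (q(P) = ((P + P)*(P + P))/2 = ((2*P)*(2*P))/2 = (4*P²)/2 = 2*P²)
1/(q(C(W(-4))) + 65931) = 1/(2*((20 - 3/(-1 - 4))/(-7 + 1/(-1 - 4)))² + 65931) = 1/(2*((20 - 3/(-5))/(-7 + 1/(-5)))² + 65931) = 1/(2*((20 - 3*(-⅕))/(-7 - ⅕))² + 65931) = 1/(2*((20 + ⅗)/(-36/5))² + 65931) = 1/(2*(-5/36*103/5)² + 65931) = 1/(2*(-103/36)² + 65931) = 1/(2*(10609/1296) + 65931) = 1/(10609/648 + 65931) = 1/(42733897/648) = 648/42733897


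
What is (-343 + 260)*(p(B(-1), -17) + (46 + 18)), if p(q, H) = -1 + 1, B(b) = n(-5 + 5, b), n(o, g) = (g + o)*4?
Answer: -5312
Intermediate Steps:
n(o, g) = 4*g + 4*o
B(b) = 4*b (B(b) = 4*b + 4*(-5 + 5) = 4*b + 4*0 = 4*b + 0 = 4*b)
p(q, H) = 0
(-343 + 260)*(p(B(-1), -17) + (46 + 18)) = (-343 + 260)*(0 + (46 + 18)) = -83*(0 + 64) = -83*64 = -5312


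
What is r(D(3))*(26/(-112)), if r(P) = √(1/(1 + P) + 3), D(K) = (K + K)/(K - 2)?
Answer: -13*√154/392 ≈ -0.41155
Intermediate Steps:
D(K) = 2*K/(-2 + K) (D(K) = (2*K)/(-2 + K) = 2*K/(-2 + K))
r(P) = √(3 + 1/(1 + P))
r(D(3))*(26/(-112)) = √((4 + 3*(2*3/(-2 + 3)))/(1 + 2*3/(-2 + 3)))*(26/(-112)) = √((4 + 3*(2*3/1))/(1 + 2*3/1))*(26*(-1/112)) = √((4 + 3*(2*3*1))/(1 + 2*3*1))*(-13/56) = √((4 + 3*6)/(1 + 6))*(-13/56) = √((4 + 18)/7)*(-13/56) = √((⅐)*22)*(-13/56) = √(22/7)*(-13/56) = (√154/7)*(-13/56) = -13*√154/392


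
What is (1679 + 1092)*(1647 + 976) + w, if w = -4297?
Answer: 7264036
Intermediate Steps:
(1679 + 1092)*(1647 + 976) + w = (1679 + 1092)*(1647 + 976) - 4297 = 2771*2623 - 4297 = 7268333 - 4297 = 7264036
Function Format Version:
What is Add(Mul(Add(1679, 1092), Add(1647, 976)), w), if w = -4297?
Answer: 7264036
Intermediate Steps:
Add(Mul(Add(1679, 1092), Add(1647, 976)), w) = Add(Mul(Add(1679, 1092), Add(1647, 976)), -4297) = Add(Mul(2771, 2623), -4297) = Add(7268333, -4297) = 7264036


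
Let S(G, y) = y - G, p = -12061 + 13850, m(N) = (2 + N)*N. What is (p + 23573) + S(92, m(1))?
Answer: 25273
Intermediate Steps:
m(N) = N*(2 + N)
p = 1789
(p + 23573) + S(92, m(1)) = (1789 + 23573) + (1*(2 + 1) - 1*92) = 25362 + (1*3 - 92) = 25362 + (3 - 92) = 25362 - 89 = 25273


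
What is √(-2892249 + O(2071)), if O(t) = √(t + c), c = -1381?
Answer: √(-2892249 + √690) ≈ 1700.7*I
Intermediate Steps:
O(t) = √(-1381 + t) (O(t) = √(t - 1381) = √(-1381 + t))
√(-2892249 + O(2071)) = √(-2892249 + √(-1381 + 2071)) = √(-2892249 + √690)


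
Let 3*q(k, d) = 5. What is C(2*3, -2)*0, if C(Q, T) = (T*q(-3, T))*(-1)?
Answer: 0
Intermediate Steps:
q(k, d) = 5/3 (q(k, d) = (⅓)*5 = 5/3)
C(Q, T) = -5*T/3 (C(Q, T) = (T*(5/3))*(-1) = (5*T/3)*(-1) = -5*T/3)
C(2*3, -2)*0 = -5/3*(-2)*0 = (10/3)*0 = 0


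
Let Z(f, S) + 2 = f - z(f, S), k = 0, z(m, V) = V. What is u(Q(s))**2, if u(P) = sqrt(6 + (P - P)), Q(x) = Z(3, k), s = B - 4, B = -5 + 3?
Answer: 6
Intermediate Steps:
B = -2
s = -6 (s = -2 - 4 = -6)
Z(f, S) = -2 + f - S (Z(f, S) = -2 + (f - S) = -2 + f - S)
Q(x) = 1 (Q(x) = -2 + 3 - 1*0 = -2 + 3 + 0 = 1)
u(P) = sqrt(6) (u(P) = sqrt(6 + 0) = sqrt(6))
u(Q(s))**2 = (sqrt(6))**2 = 6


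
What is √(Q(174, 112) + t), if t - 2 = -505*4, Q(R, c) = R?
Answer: 2*I*√461 ≈ 42.942*I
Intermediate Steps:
t = -2018 (t = 2 - 505*4 = 2 - 2020 = -2018)
√(Q(174, 112) + t) = √(174 - 2018) = √(-1844) = 2*I*√461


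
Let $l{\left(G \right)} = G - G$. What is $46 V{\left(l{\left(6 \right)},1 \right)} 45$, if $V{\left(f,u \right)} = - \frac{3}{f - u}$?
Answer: $6210$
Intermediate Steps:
$l{\left(G \right)} = 0$
$46 V{\left(l{\left(6 \right)},1 \right)} 45 = 46 \frac{3}{1 - 0} \cdot 45 = 46 \frac{3}{1 + 0} \cdot 45 = 46 \cdot \frac{3}{1} \cdot 45 = 46 \cdot 3 \cdot 1 \cdot 45 = 46 \cdot 3 \cdot 45 = 138 \cdot 45 = 6210$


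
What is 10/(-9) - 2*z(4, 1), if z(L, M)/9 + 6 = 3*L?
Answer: -982/9 ≈ -109.11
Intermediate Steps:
z(L, M) = -54 + 27*L (z(L, M) = -54 + 9*(3*L) = -54 + 27*L)
10/(-9) - 2*z(4, 1) = 10/(-9) - 2*(-54 + 27*4) = 10*(-⅑) - 2*(-54 + 108) = -10/9 - 2*54 = -10/9 - 108 = -982/9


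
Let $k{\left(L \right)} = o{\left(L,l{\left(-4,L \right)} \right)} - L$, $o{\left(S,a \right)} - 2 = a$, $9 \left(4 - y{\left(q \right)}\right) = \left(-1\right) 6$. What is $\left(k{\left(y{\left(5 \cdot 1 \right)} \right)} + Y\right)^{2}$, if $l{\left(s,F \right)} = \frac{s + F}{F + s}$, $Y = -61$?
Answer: $\frac{35344}{9} \approx 3927.1$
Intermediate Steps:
$y{\left(q \right)} = \frac{14}{3}$ ($y{\left(q \right)} = 4 - \frac{\left(-1\right) 6}{9} = 4 - - \frac{2}{3} = 4 + \frac{2}{3} = \frac{14}{3}$)
$l{\left(s,F \right)} = 1$ ($l{\left(s,F \right)} = \frac{F + s}{F + s} = 1$)
$o{\left(S,a \right)} = 2 + a$
$k{\left(L \right)} = 3 - L$ ($k{\left(L \right)} = \left(2 + 1\right) - L = 3 - L$)
$\left(k{\left(y{\left(5 \cdot 1 \right)} \right)} + Y\right)^{2} = \left(\left(3 - \frac{14}{3}\right) - 61\right)^{2} = \left(- \frac{5}{3} - 61\right)^{2} = \left(- \frac{188}{3}\right)^{2} = \frac{35344}{9}$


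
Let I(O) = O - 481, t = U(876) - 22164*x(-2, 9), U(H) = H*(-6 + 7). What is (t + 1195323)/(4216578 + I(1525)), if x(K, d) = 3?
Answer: 376569/1405874 ≈ 0.26785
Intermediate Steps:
U(H) = H (U(H) = H*1 = H)
t = -65616 (t = 876 - 22164*3 = 876 - 1*66492 = 876 - 66492 = -65616)
I(O) = -481 + O
(t + 1195323)/(4216578 + I(1525)) = (-65616 + 1195323)/(4216578 + (-481 + 1525)) = 1129707/(4216578 + 1044) = 1129707/4217622 = 1129707*(1/4217622) = 376569/1405874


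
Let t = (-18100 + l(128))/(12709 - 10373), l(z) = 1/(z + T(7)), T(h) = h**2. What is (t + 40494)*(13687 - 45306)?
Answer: -529299893118311/413472 ≈ -1.2801e+9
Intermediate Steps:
l(z) = 1/(49 + z) (l(z) = 1/(z + 7**2) = 1/(z + 49) = 1/(49 + z))
t = -3203699/413472 (t = (-18100 + 1/(49 + 128))/(12709 - 10373) = (-18100 + 1/177)/2336 = (-18100 + 1/177)*(1/2336) = -3203699/177*1/2336 = -3203699/413472 ≈ -7.7483)
(t + 40494)*(13687 - 45306) = (-3203699/413472 + 40494)*(13687 - 45306) = (16739931469/413472)*(-31619) = -529299893118311/413472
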